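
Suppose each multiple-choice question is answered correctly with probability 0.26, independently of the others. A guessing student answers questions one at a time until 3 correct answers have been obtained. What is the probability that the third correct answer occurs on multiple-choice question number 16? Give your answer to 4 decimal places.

0.0368

Y = trial on which the third success occurs; negative binomial, r=3, p=0.26.
P(Y=16) = C(15,2) · p^3 · (1−p)^13
= 105 · 0.017576 · 0.019953 = 0.036823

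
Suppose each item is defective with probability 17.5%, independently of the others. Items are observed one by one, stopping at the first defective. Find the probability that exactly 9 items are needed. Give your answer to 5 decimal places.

0.03756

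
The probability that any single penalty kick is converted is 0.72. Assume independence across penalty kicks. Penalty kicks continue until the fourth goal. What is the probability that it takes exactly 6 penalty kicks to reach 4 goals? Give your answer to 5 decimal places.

0.21069

Y = trial on which the fourth success occurs; negative binomial, r=4, p=0.72.
P(Y=6) = C(5,3) · p^4 · (1−p)^2
= 10 · 0.26874 · 0.0784 = 0.2106910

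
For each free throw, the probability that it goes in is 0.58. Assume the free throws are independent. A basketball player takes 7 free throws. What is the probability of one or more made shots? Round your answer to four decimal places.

0.9977

P(at least one) = 1 − P(none) = 1 − (1 − 0.58)^7
= 1 − 0.002305 = 0.997695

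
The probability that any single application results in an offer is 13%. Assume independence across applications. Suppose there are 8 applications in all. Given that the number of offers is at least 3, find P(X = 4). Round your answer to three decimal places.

X ~ Binomial(8, 0.13). Want P(X=4 | X≥3) = P(X=4) / P(X≥3).
P(X=4) = C(8,4)·0.13^4·0.87^4 = 0.01145
P(X≥3) = 1 − 0.32821 − 0.39234 − 0.20519 = 0.07425
Ratio = 0.01145 / 0.07425 = 0.15426

0.154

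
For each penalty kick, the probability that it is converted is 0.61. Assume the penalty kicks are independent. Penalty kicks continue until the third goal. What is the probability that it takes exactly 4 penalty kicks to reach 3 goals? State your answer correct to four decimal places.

Y = trial on which the third success occurs; negative binomial, r=3, p=0.61.
P(Y=4) = C(3,2) · p^3 · (1−p)^1
= 3 · 0.22698 · 0.39 = 0.265568

0.2656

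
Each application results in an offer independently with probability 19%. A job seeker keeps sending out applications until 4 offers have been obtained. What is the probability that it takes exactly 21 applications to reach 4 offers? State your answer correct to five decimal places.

Y = trial on which the fourth success occurs; negative binomial, r=4, p=0.19.
P(Y=21) = C(20,3) · p^4 · (1−p)^17
= 1140 · 0.0013032 · 0.027813 = 0.0413204

0.04132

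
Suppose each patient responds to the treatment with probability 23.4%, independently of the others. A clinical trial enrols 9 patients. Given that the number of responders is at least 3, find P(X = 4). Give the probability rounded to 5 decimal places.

0.28099

X ~ Binomial(9, 0.234). Want P(X=4 | X≥3) = P(X=4) / P(X≥3).
P(X=4) = C(9,4)·0.234^4·0.766^5 = 0.0996272
P(X≥3) = 1 − 0.0907944 − 0.2496253 − 0.3050251 = 0.3545553
Ratio = 0.0996272 / 0.3545553 = 0.2809920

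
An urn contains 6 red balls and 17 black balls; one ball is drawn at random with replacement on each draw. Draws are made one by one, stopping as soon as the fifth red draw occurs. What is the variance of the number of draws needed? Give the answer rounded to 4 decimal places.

Y = total draws until the fifth success; negative binomial with r=5, p=0.260870.
Var(Y) = r(1−p)/p² = 5·0.739130 / 0.260870² = 54.305556

54.3056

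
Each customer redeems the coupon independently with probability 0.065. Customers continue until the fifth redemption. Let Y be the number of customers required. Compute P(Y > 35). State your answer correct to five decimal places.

0.92586

Needing more than 35 customers ⇔ fewer than 5 successes in the first 35. With X ~ Binomial(35, 0.065), P(Y > 35) = P(X ≤ 4).
  k=0: C(35,0)·0.065^0·0.935^35 = 0.0951495
  k=1: C(35,1)·0.065^1·0.935^34 = 0.2315134
  k=2: C(35,2)·0.065^2·0.935^33 = 0.2736068
  k=3: C(35,3)·0.065^3·0.935^32 = 0.2092287
  k=4: C(35,4)·0.065^4·0.935^31 = 0.1163625
P(X ≤ 4) = 0.9258609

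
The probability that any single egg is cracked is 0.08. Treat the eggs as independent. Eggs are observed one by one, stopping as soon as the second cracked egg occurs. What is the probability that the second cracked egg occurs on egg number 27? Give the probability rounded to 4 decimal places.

0.0207

Y = trial on which the second success occurs; negative binomial, r=2, p=0.08.
P(Y=27) = C(26,1) · p^2 · (1−p)^25
= 26 · 0.0064 · 0.12436 = 0.020694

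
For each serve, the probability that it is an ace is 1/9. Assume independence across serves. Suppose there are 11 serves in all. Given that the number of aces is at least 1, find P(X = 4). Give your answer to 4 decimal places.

0.0304

X ~ Binomial(11, 0.111111). Want P(X=4 | X≥1) = P(X=4) / P(X≥1).
P(X=4) = C(11,4)·0.111111^4·0.888889^7 = 0.022053
P(X≥1) = 1 − 0.273730 = 0.726270
Ratio = 0.022053 / 0.726270 = 0.030365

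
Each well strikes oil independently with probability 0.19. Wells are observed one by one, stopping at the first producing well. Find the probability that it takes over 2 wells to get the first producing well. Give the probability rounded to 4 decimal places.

0.6561

Y = number of wells to the first success; geometric, p = 0.19.
P(Y > 2) = P(first 2 all fail) = (1−p)^2 = 0.656100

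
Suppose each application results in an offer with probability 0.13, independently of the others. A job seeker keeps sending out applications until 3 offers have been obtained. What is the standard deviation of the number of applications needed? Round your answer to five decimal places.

Y = total applications until the third success; negative binomial with r=3, p=0.13.
SD(Y) = √[r(1−p)/p²] = √(154.4378698) = 12.4273034

12.42730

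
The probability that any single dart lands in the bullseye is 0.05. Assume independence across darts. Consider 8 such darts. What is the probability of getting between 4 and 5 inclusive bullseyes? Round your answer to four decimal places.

0.0004

X ~ Binomial(8, 0.05); P(4 ≤ X ≤ 5) = Σ C(8,k) p^k (1−p)^(8−k) over k:
  k=4: C(8,4)·0.05^4·0.95^4 = 0.000356
  k=5: C(8,5)·0.05^5·0.95^3 = 0.000015
Total = 0.000371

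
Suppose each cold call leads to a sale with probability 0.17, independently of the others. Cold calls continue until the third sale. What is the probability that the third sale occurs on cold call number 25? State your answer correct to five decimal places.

0.02249

Y = trial on which the third success occurs; negative binomial, r=3, p=0.17.
P(Y=25) = C(24,2) · p^3 · (1−p)^22
= 276 · 0.004913 · 0.016585 = 0.0224892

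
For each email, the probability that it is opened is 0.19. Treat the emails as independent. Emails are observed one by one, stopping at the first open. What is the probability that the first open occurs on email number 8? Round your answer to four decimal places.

Geometric (trials to first success), p = 0.19.
P(Y = 8) = (1−p)^7 · p = 0.22877 · 0.19 = 0.043466

0.0435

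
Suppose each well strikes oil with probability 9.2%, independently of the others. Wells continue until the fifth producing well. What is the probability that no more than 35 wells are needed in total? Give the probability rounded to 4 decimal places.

Finishing within 35 wells ⇔ at least 5 successes in the first 35. With X ~ Binomial(35, 0.092), P(Y ≤ 35) = 1 − P(X ≤ 4).
  k=0: C(35,0)·0.092^0·0.908^35 = 0.034120
  k=1: C(35,1)·0.092^1·0.908^34 = 0.120997
  k=2: C(35,2)·0.092^2·0.908^33 = 0.208413
  k=3: C(35,3)·0.092^3·0.908^32 = 0.232285
  k=4: C(35,4)·0.092^4·0.908^31 = 0.188283
1 − 0.784098 = 0.215902

0.2159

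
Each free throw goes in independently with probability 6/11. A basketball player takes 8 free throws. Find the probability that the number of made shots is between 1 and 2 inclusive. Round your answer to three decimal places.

0.091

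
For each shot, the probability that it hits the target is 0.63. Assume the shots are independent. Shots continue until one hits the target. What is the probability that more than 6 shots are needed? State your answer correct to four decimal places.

0.0026

Y = number of shots to the first success; geometric, p = 0.63.
P(Y > 6) = P(first 6 all fail) = (1−p)^6 = 0.002566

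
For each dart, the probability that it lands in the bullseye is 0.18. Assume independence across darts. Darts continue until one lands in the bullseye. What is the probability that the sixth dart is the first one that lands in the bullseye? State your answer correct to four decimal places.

0.0667

Geometric (trials to first success), p = 0.18.
P(Y = 6) = (1−p)^5 · p = 0.37074 · 0.18 = 0.066733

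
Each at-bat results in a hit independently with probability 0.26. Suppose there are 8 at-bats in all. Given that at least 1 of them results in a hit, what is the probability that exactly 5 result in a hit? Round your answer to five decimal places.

X ~ Binomial(8, 0.26). Want P(X=5 | X≥1) = P(X=5) / P(X≥1).
P(X=5) = C(8,5)·0.26^5·0.74^3 = 0.0269619
P(X≥1) = 1 − 0.0899195 = 0.9100805
Ratio = 0.0269619 / 0.9100805 = 0.0296258

0.02963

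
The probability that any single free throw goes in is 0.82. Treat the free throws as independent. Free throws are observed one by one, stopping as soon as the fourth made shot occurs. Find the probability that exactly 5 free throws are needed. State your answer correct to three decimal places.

Y = trial on which the fourth success occurs; negative binomial, r=4, p=0.82.
P(Y=5) = C(4,3) · p^4 · (1−p)^1
= 4 · 0.45212 · 0.18 = 0.32553

0.326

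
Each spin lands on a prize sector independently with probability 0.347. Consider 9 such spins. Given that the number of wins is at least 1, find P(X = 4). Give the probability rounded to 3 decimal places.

0.222

X ~ Binomial(9, 0.347). Want P(X=4 | X≥1) = P(X=4) / P(X≥1).
P(X=4) = C(9,4)·0.347^4·0.653^5 = 0.21690
P(X≥1) = 1 − 0.02159 = 0.97841
Ratio = 0.21690 / 0.97841 = 0.22168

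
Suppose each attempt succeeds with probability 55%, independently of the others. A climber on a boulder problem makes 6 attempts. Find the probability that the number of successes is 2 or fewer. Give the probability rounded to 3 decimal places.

0.255

X ~ Binomial(6, 0.55); P(X ≤ 2) = Σ C(6,k) p^k (1−p)^(6−k) over k:
  k=0: C(6,0)·0.55^0·0.45^6 = 0.00830
  k=1: C(6,1)·0.55^1·0.45^5 = 0.06089
  k=2: C(6,2)·0.55^2·0.45^4 = 0.18607
Total = 0.25526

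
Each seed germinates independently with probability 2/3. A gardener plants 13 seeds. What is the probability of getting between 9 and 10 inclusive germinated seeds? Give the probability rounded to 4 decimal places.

0.4133

X ~ Binomial(13, 0.666667); P(9 ≤ X ≤ 10) = Σ C(13,k) p^k (1−p)^(13−k) over k:
  k=9: C(13,9)·0.666667^9·0.333333^4 = 0.229615
  k=10: C(13,10)·0.666667^10·0.333333^3 = 0.183692
Total = 0.413306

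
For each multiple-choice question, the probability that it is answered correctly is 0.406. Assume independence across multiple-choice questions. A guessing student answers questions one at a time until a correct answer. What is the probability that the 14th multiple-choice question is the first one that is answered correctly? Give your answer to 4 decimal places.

0.0005

Geometric (trials to first success), p = 0.406.
P(Y = 14) = (1−p)^13 · p = 0.0011461 · 0.406 = 0.000465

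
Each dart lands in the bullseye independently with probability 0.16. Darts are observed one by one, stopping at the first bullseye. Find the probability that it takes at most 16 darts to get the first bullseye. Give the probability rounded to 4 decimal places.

0.9386

Y = number of darts to the first success; geometric, p = 0.16.
P(Y ≤ 16) = 1 − (1−p)^16 = 1 − 0.061442 = 0.938558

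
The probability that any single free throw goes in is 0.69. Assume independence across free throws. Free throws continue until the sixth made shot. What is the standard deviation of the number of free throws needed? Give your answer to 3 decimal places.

1.977

Y = total free throws until the sixth success; negative binomial with r=6, p=0.69.
SD(Y) = √[r(1−p)/p²] = √(3.90674) = 1.97655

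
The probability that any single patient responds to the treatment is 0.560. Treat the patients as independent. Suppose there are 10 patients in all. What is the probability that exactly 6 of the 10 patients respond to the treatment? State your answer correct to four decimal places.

0.2427

X ~ Binomial(n=10, p=0.56).
P(X=6) = C(10,6) · p^6 · (1−p)^4
= 210 · 0.030841 · 0.037481 = 0.242749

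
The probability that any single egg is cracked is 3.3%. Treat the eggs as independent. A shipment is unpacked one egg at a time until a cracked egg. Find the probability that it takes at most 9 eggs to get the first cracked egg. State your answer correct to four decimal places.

Y = number of eggs to the first success; geometric, p = 0.033.
P(Y ≤ 9) = 1 − (1−p)^9 = 1 − 0.739330 = 0.260670

0.2607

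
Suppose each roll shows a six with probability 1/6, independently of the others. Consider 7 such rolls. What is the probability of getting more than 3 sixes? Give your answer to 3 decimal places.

0.018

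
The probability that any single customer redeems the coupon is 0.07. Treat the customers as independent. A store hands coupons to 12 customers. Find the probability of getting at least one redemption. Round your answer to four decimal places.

0.5814

P(at least one) = 1 − P(none) = 1 − (1 − 0.07)^12
= 1 − 0.418596 = 0.581404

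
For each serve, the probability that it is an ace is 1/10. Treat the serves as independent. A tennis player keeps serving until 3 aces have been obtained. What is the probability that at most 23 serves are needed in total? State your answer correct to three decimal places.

0.408

Finishing within 23 serves ⇔ at least 3 successes in the first 23. With X ~ Binomial(23, 0.10), P(Y ≤ 23) = 1 − P(X ≤ 2).
  k=0: C(23,0)·0.10^0·0.90^23 = 0.08863
  k=1: C(23,1)·0.10^1·0.90^22 = 0.22650
  k=2: C(23,2)·0.10^2·0.90^21 = 0.27683
1 − 0.59196 = 0.40804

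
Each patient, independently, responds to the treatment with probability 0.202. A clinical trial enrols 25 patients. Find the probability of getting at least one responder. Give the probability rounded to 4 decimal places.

P(at least one) = 1 − P(none) = 1 − (1 − 0.202)^25
= 1 − 0.003549 = 0.996451

0.9965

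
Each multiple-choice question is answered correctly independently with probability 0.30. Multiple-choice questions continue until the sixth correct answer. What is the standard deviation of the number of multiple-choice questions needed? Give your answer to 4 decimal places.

6.8313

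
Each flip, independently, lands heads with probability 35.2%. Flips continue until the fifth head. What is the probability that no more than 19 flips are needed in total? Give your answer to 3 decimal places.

Finishing within 19 flips ⇔ at least 5 successes in the first 19. With X ~ Binomial(19, 0.352), P(Y ≤ 19) = 1 − P(X ≤ 4).
  k=0: C(19,0)·0.352^0·0.648^19 = 0.00026
  k=1: C(19,1)·0.352^1·0.648^18 = 0.00271
  k=2: C(19,2)·0.352^2·0.648^17 = 0.01327
  k=3: C(19,3)·0.352^3·0.648^16 = 0.04085
  k=4: C(19,4)·0.352^4·0.648^15 = 0.08875
1 − 0.14585 = 0.85415

0.854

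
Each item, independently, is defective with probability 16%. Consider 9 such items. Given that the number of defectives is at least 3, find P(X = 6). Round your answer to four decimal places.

0.0051

X ~ Binomial(9, 0.16). Want P(X=6 | X≥3) = P(X=6) / P(X≥3).
P(X=6) = C(9,6)·0.16^6·0.84^3 = 0.000835
P(X≥3) = 1 − 0.208216 − 0.356941 − 0.271955 = 0.162888
Ratio = 0.000835 / 0.162888 = 0.005128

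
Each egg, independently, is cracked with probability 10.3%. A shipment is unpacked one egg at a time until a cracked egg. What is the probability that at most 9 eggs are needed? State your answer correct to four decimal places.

0.6240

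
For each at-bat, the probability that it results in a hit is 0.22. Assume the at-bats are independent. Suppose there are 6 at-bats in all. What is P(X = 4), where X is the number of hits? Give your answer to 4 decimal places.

X ~ Binomial(n=6, p=0.22).
P(X=4) = C(6,4) · p^4 · (1−p)^2
= 15 · 0.0023426 · 0.6084 = 0.021378

0.0214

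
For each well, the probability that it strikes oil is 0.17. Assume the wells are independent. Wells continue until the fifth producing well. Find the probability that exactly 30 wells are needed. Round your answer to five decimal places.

0.03198

Y = trial on which the fifth success occurs; negative binomial, r=5, p=0.17.
P(Y=30) = C(29,4) · p^5 · (1−p)^25
= 23751 · 0.00014199 · 0.0094831 = 0.0319800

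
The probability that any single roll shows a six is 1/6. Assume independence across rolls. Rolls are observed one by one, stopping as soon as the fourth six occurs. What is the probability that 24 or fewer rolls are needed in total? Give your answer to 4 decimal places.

Finishing within 24 rolls ⇔ at least 4 successes in the first 24. With X ~ Binomial(24, 0.166667), P(Y ≤ 24) = 1 − P(X ≤ 3).
  k=0: C(24,0)·0.166667^0·0.833333^24 = 0.012579
  k=1: C(24,1)·0.166667^1·0.833333^23 = 0.060380
  k=2: C(24,2)·0.166667^2·0.833333^22 = 0.138873
  k=3: C(24,3)·0.166667^3·0.833333^21 = 0.203681
1 − 0.415513 = 0.584487

0.5845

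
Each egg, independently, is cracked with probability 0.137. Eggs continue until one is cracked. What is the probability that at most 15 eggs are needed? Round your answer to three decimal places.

0.890

Y = number of eggs to the first success; geometric, p = 0.137.
P(Y ≤ 15) = 1 − (1−p)^15 = 1 − 0.10969 = 0.89031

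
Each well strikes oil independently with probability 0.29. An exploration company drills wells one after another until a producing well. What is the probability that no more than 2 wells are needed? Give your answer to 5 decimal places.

0.49590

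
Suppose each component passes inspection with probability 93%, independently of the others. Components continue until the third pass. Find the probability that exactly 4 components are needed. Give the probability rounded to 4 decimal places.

0.1689

Y = trial on which the third success occurs; negative binomial, r=3, p=0.93.
P(Y=4) = C(3,2) · p^3 · (1−p)^1
= 3 · 0.80436 · 0.07 = 0.168915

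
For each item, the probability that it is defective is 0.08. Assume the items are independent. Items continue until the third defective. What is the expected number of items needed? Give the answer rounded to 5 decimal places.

Y = total items until the third success; negative binomial with r=3, p=0.08.
E[Y] = r / p = 3 / 0.08 = 37.5000000

37.50000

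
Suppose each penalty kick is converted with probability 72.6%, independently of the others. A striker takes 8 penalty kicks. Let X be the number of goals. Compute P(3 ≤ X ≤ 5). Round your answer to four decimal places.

0.3750

X ~ Binomial(8, 0.726); P(3 ≤ X ≤ 5) = Σ C(8,k) p^k (1−p)^(8−k) over k:
  k=3: C(8,3)·0.726^3·0.274^5 = 0.033094
  k=4: C(8,4)·0.726^4·0.274^4 = 0.109609
  k=5: C(8,5)·0.726^5·0.274^3 = 0.232339
Total = 0.375043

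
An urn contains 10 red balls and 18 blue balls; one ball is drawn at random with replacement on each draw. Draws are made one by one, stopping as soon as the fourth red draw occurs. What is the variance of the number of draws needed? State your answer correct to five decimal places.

20.16000

Y = total draws until the fourth success; negative binomial with r=4, p=0.357143.
Var(Y) = r(1−p)/p² = 4·0.642857 / 0.357143² = 20.1600000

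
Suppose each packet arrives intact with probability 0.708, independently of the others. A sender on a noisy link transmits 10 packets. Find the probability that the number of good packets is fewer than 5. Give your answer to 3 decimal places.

X ~ Binomial(10, 0.708); P(X ≤ 4) = Σ C(10,k) p^k (1−p)^(10−k) over k:
  k=0: C(10,0)·0.708^0·0.292^10 = 0.00000
  k=1: C(10,1)·0.708^1·0.292^9 = 0.00011
  k=2: C(10,2)·0.708^2·0.292^8 = 0.00119
  k=3: C(10,3)·0.708^3·0.292^7 = 0.00771
  k=4: C(10,4)·0.708^4·0.292^6 = 0.03271
Total = 0.04172

0.042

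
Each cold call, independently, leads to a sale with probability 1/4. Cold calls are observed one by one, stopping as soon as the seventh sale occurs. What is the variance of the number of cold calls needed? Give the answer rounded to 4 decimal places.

Y = total cold calls until the seventh success; negative binomial with r=7, p=0.25.
Var(Y) = r(1−p)/p² = 7·0.75 / 0.25² = 84.000000

84.0000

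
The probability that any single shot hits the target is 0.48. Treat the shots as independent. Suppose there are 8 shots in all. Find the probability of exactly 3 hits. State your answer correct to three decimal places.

0.235

X ~ Binomial(n=8, p=0.48).
P(X=3) = C(8,3) · p^3 · (1−p)^5
= 56 · 0.11059 · 0.03802 = 0.23547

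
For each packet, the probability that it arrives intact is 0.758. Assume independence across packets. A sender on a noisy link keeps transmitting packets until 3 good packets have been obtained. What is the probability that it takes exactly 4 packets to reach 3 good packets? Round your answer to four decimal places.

0.3162

Y = trial on which the third success occurs; negative binomial, r=3, p=0.758.
P(Y=4) = C(3,2) · p^3 · (1−p)^1
= 3 · 0.43552 · 0.242 = 0.316187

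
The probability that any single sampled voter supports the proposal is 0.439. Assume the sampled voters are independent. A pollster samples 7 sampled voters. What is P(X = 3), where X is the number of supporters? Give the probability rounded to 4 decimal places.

0.2933

X ~ Binomial(n=7, p=0.439).
P(X=3) = C(7,3) · p^3 · (1−p)^4
= 35 · 0.084605 · 0.099049 = 0.293301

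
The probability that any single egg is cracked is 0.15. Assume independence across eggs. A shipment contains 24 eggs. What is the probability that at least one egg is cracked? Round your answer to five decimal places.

P(at least one) = 1 − P(none) = 1 − (1 − 0.15)^24
= 1 − 0.0202327 = 0.9797673

0.97977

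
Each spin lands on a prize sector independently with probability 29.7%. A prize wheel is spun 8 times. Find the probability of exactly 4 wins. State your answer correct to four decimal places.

X ~ Binomial(n=8, p=0.297).
P(X=4) = C(8,4) · p^4 · (1−p)^4
= 70 · 0.0077808 · 0.24424 = 0.133029

0.1330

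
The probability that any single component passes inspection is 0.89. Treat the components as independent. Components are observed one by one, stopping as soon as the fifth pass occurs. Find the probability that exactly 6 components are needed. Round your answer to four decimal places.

Y = trial on which the fifth success occurs; negative binomial, r=5, p=0.89.
P(Y=6) = C(5,4) · p^5 · (1−p)^1
= 5 · 0.55841 · 0.11 = 0.307123

0.3071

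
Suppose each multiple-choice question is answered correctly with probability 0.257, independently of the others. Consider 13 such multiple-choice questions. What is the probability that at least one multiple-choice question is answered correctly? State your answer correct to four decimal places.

P(at least one) = 1 − P(none) = 1 − (1 − 0.257)^13
= 1 − 0.021031 = 0.978969

0.9790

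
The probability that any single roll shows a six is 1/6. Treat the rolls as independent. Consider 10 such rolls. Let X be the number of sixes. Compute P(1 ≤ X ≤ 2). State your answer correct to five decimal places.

0.61372

X ~ Binomial(10, 0.166667); P(1 ≤ X ≤ 2) = Σ C(10,k) p^k (1−p)^(10−k) over k:
  k=1: C(10,1)·0.166667^1·0.833333^9 = 0.3230112
  k=2: C(10,2)·0.166667^2·0.833333^8 = 0.2907100
Total = 0.6137212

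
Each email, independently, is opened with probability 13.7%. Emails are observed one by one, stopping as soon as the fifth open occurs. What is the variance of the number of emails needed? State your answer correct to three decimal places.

Y = total emails until the fifth success; negative binomial with r=5, p=0.137.
Var(Y) = r(1−p)/p² = 5·0.863 / 0.137² = 229.90037

229.900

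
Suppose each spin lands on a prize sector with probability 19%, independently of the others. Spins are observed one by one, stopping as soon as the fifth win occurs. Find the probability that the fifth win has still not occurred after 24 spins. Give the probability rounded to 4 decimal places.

Needing more than 24 spins ⇔ fewer than 5 successes in the first 24. With X ~ Binomial(24, 0.19), P(Y > 24) = P(X ≤ 4).
  k=0: C(24,0)·0.19^0·0.81^24 = 0.006363
  k=1: C(24,1)·0.19^1·0.81^23 = 0.035820
  k=2: C(24,2)·0.19^2·0.81^22 = 0.096624
  k=3: C(24,3)·0.19^3·0.81^21 = 0.166210
  k=4: C(24,4)·0.19^4·0.81^20 = 0.204684
P(X ≤ 4) = 0.509701

0.5097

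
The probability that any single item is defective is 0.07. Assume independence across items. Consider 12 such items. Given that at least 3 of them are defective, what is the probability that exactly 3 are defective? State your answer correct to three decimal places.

0.839

X ~ Binomial(12, 0.07). Want P(X=3 | X≥3) = P(X=3) / P(X≥3).
P(X=3) = C(12,3)·0.07^3·0.93^9 = 0.03927
P(X≥3) = 1 − 0.41860 − 0.37809 − 0.15652 = 0.04680
Ratio = 0.03927 / 0.04680 = 0.83916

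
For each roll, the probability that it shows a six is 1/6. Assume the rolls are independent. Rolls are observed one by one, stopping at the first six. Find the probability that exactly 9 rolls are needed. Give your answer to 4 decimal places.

Geometric (trials to first success), p = 0.166667.
P(Y = 9) = (1−p)^8 · p = 0.23257 · 0.166667 = 0.038761

0.0388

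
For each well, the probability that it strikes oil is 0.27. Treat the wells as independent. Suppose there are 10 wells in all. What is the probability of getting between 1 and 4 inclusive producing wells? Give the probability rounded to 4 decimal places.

0.8533

X ~ Binomial(10, 0.27); P(1 ≤ X ≤ 4) = Σ C(10,k) p^k (1−p)^(10−k) over k:
  k=1: C(10,1)·0.27^1·0.73^9 = 0.158953
  k=2: C(10,2)·0.27^2·0.73^8 = 0.264559
  k=3: C(10,3)·0.27^3·0.73^7 = 0.260935
  k=4: C(10,4)·0.27^4·0.73^6 = 0.168893
Total = 0.853341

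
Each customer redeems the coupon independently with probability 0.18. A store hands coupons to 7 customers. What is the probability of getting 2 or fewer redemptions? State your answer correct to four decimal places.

X ~ Binomial(7, 0.18); P(X ≤ 2) = Σ C(7,k) p^k (1−p)^(7−k) over k:
  k=0: C(7,0)·0.18^0·0.82^7 = 0.249285
  k=1: C(7,1)·0.18^1·0.82^6 = 0.383048
  k=2: C(7,2)·0.18^2·0.82^5 = 0.252251
Total = 0.884585

0.8846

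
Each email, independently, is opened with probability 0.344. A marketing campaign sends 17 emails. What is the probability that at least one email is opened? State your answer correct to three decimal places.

P(at least one) = 1 − P(none) = 1 − (1 − 0.344)^17
= 1 − 0.00077 = 0.99923

0.999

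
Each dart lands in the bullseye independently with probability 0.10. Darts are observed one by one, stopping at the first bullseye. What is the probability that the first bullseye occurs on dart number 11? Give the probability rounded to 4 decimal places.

Geometric (trials to first success), p = 0.10.
P(Y = 11) = (1−p)^10 · p = 0.34868 · 0.10 = 0.034868

0.0349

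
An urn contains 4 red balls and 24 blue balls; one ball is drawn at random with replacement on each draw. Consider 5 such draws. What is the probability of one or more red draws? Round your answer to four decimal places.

0.5373

P(at least one) = 1 − P(none) = 1 − (1 − 0.142857)^5
= 1 − 0.462664 = 0.537336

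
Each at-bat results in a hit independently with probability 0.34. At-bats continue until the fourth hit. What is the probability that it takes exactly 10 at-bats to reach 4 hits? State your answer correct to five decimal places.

0.09278

Y = trial on which the fourth success occurs; negative binomial, r=4, p=0.34.
P(Y=10) = C(9,3) · p^4 · (1−p)^6
= 84 · 0.013363 · 0.082654 = 0.0927809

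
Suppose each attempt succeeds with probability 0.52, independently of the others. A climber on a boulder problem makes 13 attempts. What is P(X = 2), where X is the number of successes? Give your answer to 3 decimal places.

0.007

X ~ Binomial(n=13, p=0.52).
P(X=2) = C(13,2) · p^2 · (1−p)^11
= 78 · 0.2704 · 0.00031164 = 0.00657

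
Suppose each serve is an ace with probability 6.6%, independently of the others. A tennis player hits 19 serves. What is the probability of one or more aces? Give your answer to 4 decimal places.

0.7267

P(at least one) = 1 − P(none) = 1 − (1 − 0.066)^19
= 1 − 0.273269 = 0.726731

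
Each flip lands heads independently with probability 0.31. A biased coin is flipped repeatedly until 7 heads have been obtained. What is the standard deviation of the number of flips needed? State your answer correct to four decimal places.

7.0894

Y = total flips until the seventh success; negative binomial with r=7, p=0.31.
SD(Y) = √[r(1−p)/p²] = √(50.260146) = 7.089439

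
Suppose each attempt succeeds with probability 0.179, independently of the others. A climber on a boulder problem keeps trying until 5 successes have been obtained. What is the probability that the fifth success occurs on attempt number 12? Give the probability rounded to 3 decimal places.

0.015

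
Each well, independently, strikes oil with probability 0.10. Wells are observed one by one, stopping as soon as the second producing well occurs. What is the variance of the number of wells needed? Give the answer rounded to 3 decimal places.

180.000

Y = total wells until the second success; negative binomial with r=2, p=0.10.
Var(Y) = r(1−p)/p² = 2·0.90 / 0.10² = 180.00000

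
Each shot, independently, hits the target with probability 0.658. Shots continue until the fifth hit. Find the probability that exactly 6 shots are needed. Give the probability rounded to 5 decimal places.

Y = trial on which the fifth success occurs; negative binomial, r=5, p=0.658.
P(Y=6) = C(5,4) · p^5 · (1−p)^1
= 5 · 0.12335 · 0.342 = 0.2109238

0.21092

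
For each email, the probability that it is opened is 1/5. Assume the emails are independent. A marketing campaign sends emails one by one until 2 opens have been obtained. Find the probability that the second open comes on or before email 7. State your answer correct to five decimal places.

Finishing within 7 emails ⇔ at least 2 successes in the first 7. With X ~ Binomial(7, 0.20), P(Y ≤ 7) = 1 − P(X ≤ 1).
  k=0: C(7,0)·0.20^0·0.80^7 = 0.2097152
  k=1: C(7,1)·0.20^1·0.80^6 = 0.3670016
1 − 0.5767168 = 0.4232832

0.42328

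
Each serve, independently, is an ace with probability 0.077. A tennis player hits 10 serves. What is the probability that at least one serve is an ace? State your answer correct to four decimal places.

P(at least one) = 1 − P(none) = 1 − (1 − 0.077)^10
= 1 − 0.448763 = 0.551237

0.5512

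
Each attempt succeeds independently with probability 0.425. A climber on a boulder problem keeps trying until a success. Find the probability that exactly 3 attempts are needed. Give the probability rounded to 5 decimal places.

Geometric (trials to first success), p = 0.425.
P(Y = 3) = (1−p)^2 · p = 0.33063 · 0.425 = 0.1405156

0.14052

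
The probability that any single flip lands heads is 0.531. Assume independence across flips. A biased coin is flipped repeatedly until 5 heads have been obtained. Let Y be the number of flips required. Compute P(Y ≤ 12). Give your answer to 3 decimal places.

Finishing within 12 flips ⇔ at least 5 successes in the first 12. With X ~ Binomial(12, 0.531), P(Y ≤ 12) = 1 − P(X ≤ 4).
  k=0: C(12,0)·0.531^0·0.469^12 = 0.00011
  k=1: C(12,1)·0.531^1·0.469^11 = 0.00154
  k=2: C(12,2)·0.531^2·0.469^10 = 0.00958
  k=3: C(12,3)·0.531^3·0.469^9 = 0.03616
  k=4: C(12,4)·0.531^4·0.469^8 = 0.09212
1 − 0.13952 = 0.86048

0.860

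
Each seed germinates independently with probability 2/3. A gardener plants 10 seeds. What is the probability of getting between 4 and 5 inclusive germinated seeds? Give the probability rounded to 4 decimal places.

X ~ Binomial(10, 0.666667); P(4 ≤ X ≤ 5) = Σ C(10,k) p^k (1−p)^(10−k) over k:
  k=4: C(10,4)·0.666667^4·0.333333^6 = 0.056902
  k=5: C(10,5)·0.666667^5·0.333333^5 = 0.136565
Total = 0.193466

0.1935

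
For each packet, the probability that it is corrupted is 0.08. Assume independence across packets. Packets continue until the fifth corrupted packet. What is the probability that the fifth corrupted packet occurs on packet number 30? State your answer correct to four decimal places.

0.0097

Y = trial on which the fifth success occurs; negative binomial, r=5, p=0.08.
P(Y=30) = C(29,4) · p^5 · (1−p)^25
= 23751 · 3.2768e-06 · 0.12436 = 0.009679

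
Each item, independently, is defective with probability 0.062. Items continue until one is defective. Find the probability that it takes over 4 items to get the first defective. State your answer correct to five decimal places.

0.77413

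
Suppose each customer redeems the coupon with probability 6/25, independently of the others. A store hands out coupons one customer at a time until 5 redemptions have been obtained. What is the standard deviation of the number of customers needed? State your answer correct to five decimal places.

Y = total customers until the fifth success; negative binomial with r=5, p=0.24.
SD(Y) = √[r(1−p)/p²] = √(65.9722222) = 8.1223286

8.12233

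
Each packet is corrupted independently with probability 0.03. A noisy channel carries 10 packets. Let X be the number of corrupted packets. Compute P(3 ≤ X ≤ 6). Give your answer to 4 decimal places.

0.0028

X ~ Binomial(10, 0.03); P(3 ≤ X ≤ 6) = Σ C(10,k) p^k (1−p)^(10−k) over k:
  k=3: C(10,3)·0.03^3·0.97^7 = 0.002618
  k=4: C(10,4)·0.03^4·0.97^6 = 0.000142
  k=5: C(10,5)·0.03^5·0.97^5 = 0.000005
  k=6: C(10,6)·0.03^6·0.97^4 = 0.000000
Total = 0.002765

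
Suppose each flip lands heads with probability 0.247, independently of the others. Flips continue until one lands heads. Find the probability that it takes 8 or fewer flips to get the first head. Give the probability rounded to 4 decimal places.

0.8966

Y = number of flips to the first success; geometric, p = 0.247.
P(Y ≤ 8) = 1 − (1−p)^8 = 1 − 0.103362 = 0.896638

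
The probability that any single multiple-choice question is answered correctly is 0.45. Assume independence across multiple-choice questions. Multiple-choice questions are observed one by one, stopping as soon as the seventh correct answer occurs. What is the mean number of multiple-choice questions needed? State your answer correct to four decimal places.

Y = total multiple-choice questions until the seventh success; negative binomial with r=7, p=0.45.
E[Y] = r / p = 7 / 0.45 = 15.555556

15.5556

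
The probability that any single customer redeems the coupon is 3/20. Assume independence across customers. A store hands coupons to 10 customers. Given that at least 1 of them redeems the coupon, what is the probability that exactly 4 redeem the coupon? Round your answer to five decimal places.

X ~ Binomial(10, 0.15). Want P(X=4 | X≥1) = P(X=4) / P(X≥1).
P(X=4) = C(10,4)·0.15^4·0.85^6 = 0.0400957
P(X≥1) = 1 − 0.1968744 = 0.8031256
Ratio = 0.0400957 / 0.8031256 = 0.0499246

0.04992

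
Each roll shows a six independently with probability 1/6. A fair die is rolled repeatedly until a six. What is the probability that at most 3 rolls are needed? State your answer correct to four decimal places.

Y = number of rolls to the first success; geometric, p = 0.166667.
P(Y ≤ 3) = 1 − (1−p)^3 = 1 − 0.578704 = 0.421296

0.4213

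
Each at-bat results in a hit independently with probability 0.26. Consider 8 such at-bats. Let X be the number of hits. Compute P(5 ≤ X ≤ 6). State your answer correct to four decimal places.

X ~ Binomial(8, 0.26); P(5 ≤ X ≤ 6) = Σ C(8,k) p^k (1−p)^(8−k) over k:
  k=5: C(8,5)·0.26^5·0.74^3 = 0.026962
  k=6: C(8,6)·0.26^6·0.74^2 = 0.004737
Total = 0.031698

0.0317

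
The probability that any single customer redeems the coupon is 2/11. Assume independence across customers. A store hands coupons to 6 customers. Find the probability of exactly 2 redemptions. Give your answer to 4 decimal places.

0.2222

X ~ Binomial(n=6, p=0.181818).
P(X=2) = C(6,2) · p^2 · (1−p)^4
= 15 · 0.033058 · 0.44813 = 0.222211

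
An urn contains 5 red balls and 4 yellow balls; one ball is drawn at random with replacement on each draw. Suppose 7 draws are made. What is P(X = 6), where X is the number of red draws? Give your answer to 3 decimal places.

0.091

X ~ Binomial(n=7, p=0.555556).
P(X=6) = C(7,6) · p^6 · (1−p)^1
= 7 · 0.029401 · 0.44444 = 0.09147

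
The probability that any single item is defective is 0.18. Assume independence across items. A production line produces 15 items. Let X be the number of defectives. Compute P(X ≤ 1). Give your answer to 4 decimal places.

0.2187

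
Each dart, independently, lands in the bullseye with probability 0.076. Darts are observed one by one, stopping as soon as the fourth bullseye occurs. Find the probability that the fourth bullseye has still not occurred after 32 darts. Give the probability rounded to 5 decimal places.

0.77696

Needing more than 32 darts ⇔ fewer than 4 successes in the first 32. With X ~ Binomial(32, 0.076), P(Y > 32) = P(X ≤ 3).
  k=0: C(32,0)·0.076^0·0.924^32 = 0.0797082
  k=1: C(32,1)·0.076^1·0.924^31 = 0.2097948
  k=2: C(32,2)·0.076^2·0.924^30 = 0.2674656
  k=3: C(32,3)·0.076^3·0.924^29 = 0.2199934
P(X ≤ 3) = 0.7769620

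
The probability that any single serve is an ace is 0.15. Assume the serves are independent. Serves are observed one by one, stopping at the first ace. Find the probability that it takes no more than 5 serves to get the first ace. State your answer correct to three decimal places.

0.556

Y = number of serves to the first success; geometric, p = 0.15.
P(Y ≤ 5) = 1 − (1−p)^5 = 1 − 0.44371 = 0.55629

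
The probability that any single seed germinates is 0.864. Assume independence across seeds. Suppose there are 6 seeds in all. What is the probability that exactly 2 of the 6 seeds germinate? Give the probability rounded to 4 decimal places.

X ~ Binomial(n=6, p=0.864).
P(X=2) = C(6,2) · p^2 · (1−p)^4
= 15 · 0.7465 · 0.0003421 = 0.003831

0.0038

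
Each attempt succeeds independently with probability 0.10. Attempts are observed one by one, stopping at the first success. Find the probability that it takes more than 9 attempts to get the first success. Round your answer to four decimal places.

0.3874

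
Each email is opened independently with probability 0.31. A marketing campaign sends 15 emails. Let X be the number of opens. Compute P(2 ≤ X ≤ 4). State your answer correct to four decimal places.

0.4517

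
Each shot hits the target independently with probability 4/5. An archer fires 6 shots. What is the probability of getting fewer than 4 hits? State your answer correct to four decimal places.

X ~ Binomial(6, 0.80); P(X ≤ 3) = Σ C(6,k) p^k (1−p)^(6−k) over k:
  k=0: C(6,0)·0.80^0·0.20^6 = 0.000064
  k=1: C(6,1)·0.80^1·0.20^5 = 0.001536
  k=2: C(6,2)·0.80^2·0.20^4 = 0.015360
  k=3: C(6,3)·0.80^3·0.20^3 = 0.081920
Total = 0.098880

0.0989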